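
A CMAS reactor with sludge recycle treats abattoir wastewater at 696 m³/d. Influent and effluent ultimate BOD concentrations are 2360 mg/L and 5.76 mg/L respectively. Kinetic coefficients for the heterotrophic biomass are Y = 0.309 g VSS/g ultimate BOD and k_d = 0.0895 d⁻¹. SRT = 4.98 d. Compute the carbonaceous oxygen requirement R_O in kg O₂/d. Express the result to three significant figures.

Y_obs = Y / (1 + k_d θ_c) = 0.309 / (1 + 0.0895 × 4.98) = 0.309 / 1.446 = 0.2137.
Mass of ultimate BOD removed per day: Q(S₀ − S) = 696 × 2354 g/m³ = 1639 kg/d.
P_X = Y_obs·Q·(S₀ − S) = 0.2137 × 1639 = 350.2 kg VSS/d.
R_O = Q·(S₀ − S) − 1.42·P_X = 1639 − 1.42 × 350.2 = 1141 kg O₂/d.

R_O ≈ 1140 kg O₂/d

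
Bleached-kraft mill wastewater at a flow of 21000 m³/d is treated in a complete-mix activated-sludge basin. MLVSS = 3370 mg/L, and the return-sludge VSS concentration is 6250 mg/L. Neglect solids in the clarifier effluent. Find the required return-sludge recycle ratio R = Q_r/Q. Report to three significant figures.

Solids balance on the clarifier gives (1+R)X = R·X_r, so R = X/(X_r − X) = 3370 / (6250 − 3370) = 1.170.

R ≈ 1.17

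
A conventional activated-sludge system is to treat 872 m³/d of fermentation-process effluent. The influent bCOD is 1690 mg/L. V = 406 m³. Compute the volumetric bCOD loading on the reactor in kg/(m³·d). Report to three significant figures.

L_v ≈ 3.63 kg bCOD/(m³·d)

L_v = Q S₀ / V = 872 × 1690 × 10⁻³ / 406.0 = 3.630 kg/(m³·d).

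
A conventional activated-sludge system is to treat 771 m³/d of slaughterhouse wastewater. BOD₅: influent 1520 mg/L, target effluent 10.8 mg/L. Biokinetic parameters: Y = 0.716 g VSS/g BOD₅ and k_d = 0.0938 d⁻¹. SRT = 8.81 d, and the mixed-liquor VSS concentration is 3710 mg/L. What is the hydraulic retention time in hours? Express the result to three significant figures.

Rearranging the biomass balance for a CMAS with decay, V = Y·Q·ΔS·θ_c / [X·(1+k_d θ_c)] = 0.716 × 771 × (1520 − 10.8) × 8.81 / [3710 × (1 + 0.0938 × 8.81)] = 7.34×10^6 / 6776 = 1083 m³.
τ = V/Q = 1083/771 = 1.405 d, or 33.72 h.

τ ≈ 33.7 h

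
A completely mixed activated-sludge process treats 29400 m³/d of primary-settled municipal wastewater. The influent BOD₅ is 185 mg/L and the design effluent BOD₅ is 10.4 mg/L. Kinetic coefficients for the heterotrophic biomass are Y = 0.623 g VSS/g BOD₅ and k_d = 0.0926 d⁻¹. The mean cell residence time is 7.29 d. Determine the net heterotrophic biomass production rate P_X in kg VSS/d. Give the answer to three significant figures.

Observed yield with endogenous decay: Y_obs = Y / (1 + k_d·θ_c) = 0.623 / (1 + 0.0926 × 7.29) = 0.623 / 1.675 = 0.3719 g VSS/g BOD₅.
Q·(S₀ − S) = 29400 × (185 − 10.4) × 10⁻³ = 5133 kg/d removed.
Biomass produced: P_X = Y_obs·Q·ΔS = 0.3719 × 5133 ≈ 1909 kg VSS/d.

P_X ≈ 1910 kg VSS/d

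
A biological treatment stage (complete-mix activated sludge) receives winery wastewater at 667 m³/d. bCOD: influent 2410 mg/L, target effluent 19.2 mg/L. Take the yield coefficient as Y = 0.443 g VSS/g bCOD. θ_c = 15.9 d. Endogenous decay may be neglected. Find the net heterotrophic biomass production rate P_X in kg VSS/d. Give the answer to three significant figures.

No decay correction is needed, so Y_obs = Y = 0.443.
ΔS = 2410 − 19.2 = 2391 mg/L, so the substrate removal rate is 667 × 2391/1000 = 1595 kg bCOD/d.
So the net sludge growth is P_X = 0.4430 × 1595 = 706.4 kg VSS/d.

P_X ≈ 706 kg VSS/d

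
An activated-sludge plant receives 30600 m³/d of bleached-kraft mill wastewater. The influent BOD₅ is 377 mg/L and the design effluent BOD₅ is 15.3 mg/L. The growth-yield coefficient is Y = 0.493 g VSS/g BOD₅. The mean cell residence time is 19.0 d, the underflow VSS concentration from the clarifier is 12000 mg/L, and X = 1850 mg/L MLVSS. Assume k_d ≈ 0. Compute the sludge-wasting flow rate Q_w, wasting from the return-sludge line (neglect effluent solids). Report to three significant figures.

V·X = Y·Q·ΔS·θ_c gives V = 0.493 × 30600 × (377 − 15.3) × 19.0 / 1850 = 56040 m³.
Q_w = (V·X)/(θ_c X_r) = 56040 × 1850 / (19.0 × 12000) = 454.7 m³/d.

Q_w ≈ 455 m³/d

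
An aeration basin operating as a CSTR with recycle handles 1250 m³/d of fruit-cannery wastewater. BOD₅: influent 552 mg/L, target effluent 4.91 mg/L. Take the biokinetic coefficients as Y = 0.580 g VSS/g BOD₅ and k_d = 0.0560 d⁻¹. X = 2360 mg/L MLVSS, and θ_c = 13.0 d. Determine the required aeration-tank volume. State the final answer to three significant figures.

Steady-state biomass mass balance: V·X·(1 + k_d·θ_c) = Y·Q·(S₀ − S)·θ_c, so V = 0.580 × 1250 × (552 − 4.91) × 13.0 / [2360 × (1 + 0.0560 × 13.0)] = 5.16×10^6 / 4078 = 1264 m³.

V ≈ 1260 m³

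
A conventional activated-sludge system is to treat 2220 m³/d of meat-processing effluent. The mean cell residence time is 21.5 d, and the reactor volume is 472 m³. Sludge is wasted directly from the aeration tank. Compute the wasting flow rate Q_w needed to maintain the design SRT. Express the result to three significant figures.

Wasting from the aeration tank: Q_w = V / θ_c = 472.0 / 21.5 = 21.95 m³/d.

Q_w ≈ 22.0 m³/d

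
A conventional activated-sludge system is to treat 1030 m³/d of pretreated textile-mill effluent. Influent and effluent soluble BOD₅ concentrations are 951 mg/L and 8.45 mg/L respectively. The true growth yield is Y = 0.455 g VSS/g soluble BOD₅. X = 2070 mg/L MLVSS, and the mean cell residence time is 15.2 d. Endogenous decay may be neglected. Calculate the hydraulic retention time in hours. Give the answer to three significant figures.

τ ≈ 75.6 h

With k_d = 0 the design equation reduces to V = Y Q (S₀−S) θ_c / X = 0.455 × 1030 × (951 − 8.45) × 15.2 / 2070 = 3244 m³.
HRT = V/Q = 3244 m³ / 1030 m³·d⁻¹ = 3.149 d × 24 = 75.58 h.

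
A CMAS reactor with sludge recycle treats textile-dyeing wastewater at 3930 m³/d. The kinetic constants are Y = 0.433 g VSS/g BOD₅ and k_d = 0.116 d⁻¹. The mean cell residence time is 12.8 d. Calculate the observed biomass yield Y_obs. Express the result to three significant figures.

Y_obs ≈ 0.174 g VSS/g BOD₅

Y_obs = Y / (1 + k_d θ_c) = 0.433 / (1 + 0.116 × 12.8) = 0.433 / 2.485 = 0.1743.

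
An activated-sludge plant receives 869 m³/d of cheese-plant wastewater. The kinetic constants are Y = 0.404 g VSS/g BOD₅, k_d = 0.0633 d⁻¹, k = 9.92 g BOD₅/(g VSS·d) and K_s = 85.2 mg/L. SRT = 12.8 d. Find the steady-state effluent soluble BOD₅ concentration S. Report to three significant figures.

Effluent substrate depends only on kinetics and SRT: S = K_s(1 + k_d θ_c) / [θ_c(Yk − k_d) − 1] = 85.2 × (1 + 0.0633 × 12.8) / [12.8 × (0.404 × 9.92 − 0.0633) − 1] = 154.2 / 49.49 = 3.117 mg/L.

S ≈ 3.12 mg/L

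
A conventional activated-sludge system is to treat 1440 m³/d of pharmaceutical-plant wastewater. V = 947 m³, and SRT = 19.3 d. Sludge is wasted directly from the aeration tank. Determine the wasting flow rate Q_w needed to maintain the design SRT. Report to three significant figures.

For wasting at MLVSS concentration, Q_w = V/θ_c = 947.0/19.3 = 49.07 m³/d.

Q_w ≈ 49.1 m³/d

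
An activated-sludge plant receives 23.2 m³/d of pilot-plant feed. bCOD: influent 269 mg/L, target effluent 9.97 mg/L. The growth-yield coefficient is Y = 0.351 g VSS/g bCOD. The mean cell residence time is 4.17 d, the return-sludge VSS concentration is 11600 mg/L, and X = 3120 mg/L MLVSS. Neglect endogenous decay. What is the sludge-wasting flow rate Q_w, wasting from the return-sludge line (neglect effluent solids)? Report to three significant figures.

With k_d = 0 the design equation reduces to V = Y Q (S₀−S) θ_c / X = 0.351 × 23.2 × (269 − 9.97) × 4.17 / 3120 = 2.819 m³.
θ_c = V·X/(Q_w·X_r) when wasting from the recycle, so Q_w = V·X/(θ_c·X_r) = 2.819 × 3120 / (4.17 × 11600) = 0.1818 m³/d.

Q_w ≈ 0.182 m³/d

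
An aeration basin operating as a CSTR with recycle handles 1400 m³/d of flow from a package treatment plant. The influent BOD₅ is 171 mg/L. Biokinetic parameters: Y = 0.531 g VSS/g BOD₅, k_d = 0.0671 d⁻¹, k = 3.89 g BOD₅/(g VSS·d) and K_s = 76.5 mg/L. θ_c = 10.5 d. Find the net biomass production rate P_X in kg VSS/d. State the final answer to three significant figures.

P_X ≈ 71.7 kg VSS/d

Effluent substrate depends only on kinetics and SRT: S = K_s(1 + k_d θ_c) / [θ_c(Yk − k_d) − 1] = 76.5 × (1 + 0.0671 × 10.5) / [10.5 × (0.531 × 3.89 − 0.0671) − 1] = 130.4 / 19.98 = 6.525 mg/L.
Observed yield with endogenous decay: Y_obs = Y / (1 + k_d·θ_c) = 0.531 / (1 + 0.0671 × 10.5) = 0.531 / 1.705 = 0.3115 g VSS/g BOD₅.
Substrate removed = Q·(S₀ − S) = 1400 m³/d × (171 − 6.53) g/m³ = 2.3×10^5 g/d = 230.3 kg/d.
So the net sludge growth is P_X = 0.3115 × 230.3 = 71.73 kg VSS/d.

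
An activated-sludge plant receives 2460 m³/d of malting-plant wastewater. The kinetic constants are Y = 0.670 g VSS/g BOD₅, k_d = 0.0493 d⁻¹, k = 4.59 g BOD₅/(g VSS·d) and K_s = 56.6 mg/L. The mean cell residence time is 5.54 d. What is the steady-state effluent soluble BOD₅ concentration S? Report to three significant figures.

S ≈ 4.57 mg/L

For a completely mixed reactor with recycle the Lawrence–McCarty relation gives S = K_s·(1 + k_d·θ_c) / [θ_c·(Y·k − k_d) − 1] = 56.6 × (1 + 0.0493 × 5.54) / [5.54 × (0.670 × 4.59 − 0.0493) − 1] = 72.06 / 15.76 = 4.571 mg/L.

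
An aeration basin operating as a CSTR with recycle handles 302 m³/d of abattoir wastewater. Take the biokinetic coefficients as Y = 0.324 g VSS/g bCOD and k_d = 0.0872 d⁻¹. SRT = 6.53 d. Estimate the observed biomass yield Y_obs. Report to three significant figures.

Y_obs = Y / (1 + k_d θ_c) = 0.324 / (1 + 0.0872 × 6.53) = 0.324 / 1.569 = 0.2064.

Y_obs ≈ 0.206 g VSS/g bCOD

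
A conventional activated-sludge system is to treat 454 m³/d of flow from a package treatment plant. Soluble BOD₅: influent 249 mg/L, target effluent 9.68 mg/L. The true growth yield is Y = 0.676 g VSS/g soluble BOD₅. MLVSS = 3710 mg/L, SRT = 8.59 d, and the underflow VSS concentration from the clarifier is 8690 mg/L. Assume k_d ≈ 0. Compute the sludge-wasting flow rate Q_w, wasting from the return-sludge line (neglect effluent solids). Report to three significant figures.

Biomass mass balance (decay neglected): V·X = Y·Q·(S₀ − S)·θ_c, so V = 0.676 × 454 × (249 − 9.68) × 8.59 / 3710 = 170.1 m³.
Q_w = (V·X)/(θ_c X_r) = 170.1 × 3710 / (8.59 × 8690) = 8.452 m³/d.

Q_w ≈ 8.45 m³/d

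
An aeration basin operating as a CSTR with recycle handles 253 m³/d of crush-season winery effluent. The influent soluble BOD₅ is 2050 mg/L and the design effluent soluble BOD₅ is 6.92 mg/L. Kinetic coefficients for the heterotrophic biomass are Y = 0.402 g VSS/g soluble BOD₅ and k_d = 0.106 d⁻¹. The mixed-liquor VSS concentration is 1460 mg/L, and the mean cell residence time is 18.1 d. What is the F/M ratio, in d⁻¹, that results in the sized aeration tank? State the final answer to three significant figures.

F/M ≈ 0.402 d⁻¹

Rearranging the biomass balance for a CMAS with decay, V = Y·Q·ΔS·θ_c / [X·(1+k_d θ_c)] = 0.402 × 253 × (2050 − 6.92) × 18.1 / [1460 × (1 + 0.106 × 18.1)] = 3.76×10^6 / 4261 = 882.6 m³.
Food-to-microorganism ratio F/M = Q S₀ / (V X) = 253 × 2050 / (882.6 × 1460) = 0.4025 d⁻¹.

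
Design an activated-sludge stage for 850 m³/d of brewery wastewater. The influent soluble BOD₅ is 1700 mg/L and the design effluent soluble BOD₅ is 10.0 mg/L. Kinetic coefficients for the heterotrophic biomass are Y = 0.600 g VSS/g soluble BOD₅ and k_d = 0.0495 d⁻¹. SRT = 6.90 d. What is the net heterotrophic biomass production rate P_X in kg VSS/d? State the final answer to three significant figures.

P_X ≈ 642 kg VSS/d

The observed yield is Y_obs = Y/(1 + k_d·θ_c) = 0.600 / (1 + 0.0495 × 6.90) = 0.600 / 1.342 = 0.4472 g VSS per g soluble BOD₅ removed.
Q·(S₀ − S) = 850 × (1700 − 10.0) × 10⁻³ = 1436 kg/d removed.
Biomass produced: P_X = Y_obs·Q·ΔS = 0.4472 × 1436 ≈ 642.5 kg VSS/d.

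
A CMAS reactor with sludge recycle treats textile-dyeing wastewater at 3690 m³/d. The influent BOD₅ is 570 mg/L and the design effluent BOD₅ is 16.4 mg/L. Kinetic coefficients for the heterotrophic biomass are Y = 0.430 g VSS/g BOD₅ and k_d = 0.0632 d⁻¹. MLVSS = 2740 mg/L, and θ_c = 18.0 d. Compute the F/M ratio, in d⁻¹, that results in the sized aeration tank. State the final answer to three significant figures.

F/M ≈ 0.284 d⁻¹

Rearranging the biomass balance for a CMAS with decay, V = Y·Q·ΔS·θ_c / [X·(1+k_d θ_c)] = 0.430 × 3690 × (570 − 16.4) × 18.0 / [2740 × (1 + 0.0632 × 18.0)] = 1.58×10^7 / 5857 = 2700 m³.
F/M = applied load / biomass = Q·S₀/(V·X) = 3690 × 570 / (2700 × 2740) = 0.2844 d⁻¹.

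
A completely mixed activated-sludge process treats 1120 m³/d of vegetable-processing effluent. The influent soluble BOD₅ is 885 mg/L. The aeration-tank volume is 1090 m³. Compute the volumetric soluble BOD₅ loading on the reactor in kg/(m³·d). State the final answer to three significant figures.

Volumetric loading L_v = Q·S₀ / V = 1120 × 885 g/m³ / 1090 m³ = 909.4 g/(m³·d) = 0.9094 kg soluble BOD₅/(m³·d).

L_v ≈ 0.909 kg soluble BOD₅/(m³·d)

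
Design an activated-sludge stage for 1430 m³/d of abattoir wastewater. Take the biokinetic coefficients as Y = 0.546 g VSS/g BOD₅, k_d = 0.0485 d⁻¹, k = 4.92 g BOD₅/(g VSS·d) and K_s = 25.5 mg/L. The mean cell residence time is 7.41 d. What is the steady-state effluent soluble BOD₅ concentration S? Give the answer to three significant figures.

S ≈ 1.87 mg/L

From the Monod/SRT balance for a CMAS, S = K_s·(1+k_d θ_c)/[θ_c·(Y k − k_d) − 1] = 25.5 × (1 + 0.0485 × 7.41) / [7.41 × (0.546 × 4.92 − 0.0485) − 1] = 34.66 / 18.55 = 1.869 mg/L.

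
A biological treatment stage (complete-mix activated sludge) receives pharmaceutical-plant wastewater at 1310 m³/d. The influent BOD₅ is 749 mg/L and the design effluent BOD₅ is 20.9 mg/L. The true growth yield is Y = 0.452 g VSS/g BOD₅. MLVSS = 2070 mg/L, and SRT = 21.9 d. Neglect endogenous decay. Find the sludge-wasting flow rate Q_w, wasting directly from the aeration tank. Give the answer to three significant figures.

With k_d = 0 the design equation reduces to V = Y Q (S₀−S) θ_c / X = 0.452 × 1310 × (749 − 20.9) × 21.9 / 2070 = 4561 m³.
With mixed-liquor wasting, θ_c = V/Q_w, so Q_w = V/θ_c = 4561/21.9 = 208.3 m³/d.

Q_w ≈ 208 m³/d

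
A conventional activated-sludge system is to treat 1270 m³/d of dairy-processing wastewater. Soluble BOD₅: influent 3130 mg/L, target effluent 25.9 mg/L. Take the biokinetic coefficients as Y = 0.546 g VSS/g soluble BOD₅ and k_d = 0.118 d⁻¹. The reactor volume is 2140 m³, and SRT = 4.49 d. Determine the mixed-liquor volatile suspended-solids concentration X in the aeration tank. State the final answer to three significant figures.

From V·X·(1 + k_d·θ_c) = Y·Q·(S₀ − S)·θ_c: X = 0.546 × 1270 × (3130 − 25.9) × 4.49 / [2140 × (1 + 0.118 × 4.49)] = 2952 mg/L.

X ≈ 2950 mg/L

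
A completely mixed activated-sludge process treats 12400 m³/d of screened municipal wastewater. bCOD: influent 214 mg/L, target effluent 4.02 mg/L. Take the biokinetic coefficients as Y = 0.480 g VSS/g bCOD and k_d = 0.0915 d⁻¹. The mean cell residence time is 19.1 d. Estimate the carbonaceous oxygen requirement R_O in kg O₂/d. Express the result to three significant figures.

Y_obs = Y / (1 + k_d θ_c) = 0.480 / (1 + 0.0915 × 19.1) = 0.480 / 2.748 = 0.1747.
ΔS = 214 − 4.02 = 210.0 mg/L, so the substrate removal rate is 12400 × 210.0/1000 = 2604 kg bCOD/d.
Biomass synthesised: P_X = Y_obs × 2604 = 454.9 kg VSS/d.
R_O = Q·ΔS − 1.42 P_X = 2604 − 645.9 = 1958 kg O₂/d.

R_O ≈ 1960 kg O₂/d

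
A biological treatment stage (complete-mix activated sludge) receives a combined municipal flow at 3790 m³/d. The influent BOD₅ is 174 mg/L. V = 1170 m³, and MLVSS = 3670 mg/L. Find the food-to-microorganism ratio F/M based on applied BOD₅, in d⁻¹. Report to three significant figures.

F/M ≈ 0.154 d⁻¹

F/M = Q·S₀ / (V·X) = 3790 × 174 / (1170 × 3670) = 0.1536 g BOD₅·(g VSS·d)⁻¹.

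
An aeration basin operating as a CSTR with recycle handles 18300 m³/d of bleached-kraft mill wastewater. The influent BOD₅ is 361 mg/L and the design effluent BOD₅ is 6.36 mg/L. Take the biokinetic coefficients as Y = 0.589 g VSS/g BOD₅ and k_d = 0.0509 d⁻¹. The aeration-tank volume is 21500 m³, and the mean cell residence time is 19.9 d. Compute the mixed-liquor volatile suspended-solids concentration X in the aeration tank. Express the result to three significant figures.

From V·X·(1 + k_d·θ_c) = Y·Q·(S₀ − S)·θ_c: X = 0.589 × 18300 × (361 − 6.36) × 19.9 / [21500 × (1 + 0.0509 × 19.9)] = 1758 mg/L.

X ≈ 1760 mg/L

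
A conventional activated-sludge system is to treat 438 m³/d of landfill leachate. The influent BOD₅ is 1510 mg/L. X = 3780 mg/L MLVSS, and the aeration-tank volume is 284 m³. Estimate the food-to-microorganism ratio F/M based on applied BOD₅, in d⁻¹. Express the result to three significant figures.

F/M = Q·S₀ / (V·X) = 438 × 1510 / (284.0 × 3780) = 0.6161 g BOD₅·(g VSS·d)⁻¹.

F/M ≈ 0.616 d⁻¹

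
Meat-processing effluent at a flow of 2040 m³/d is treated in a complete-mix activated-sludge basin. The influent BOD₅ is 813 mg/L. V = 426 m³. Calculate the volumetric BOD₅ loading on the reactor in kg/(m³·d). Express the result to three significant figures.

Applied BOD₅ load per unit volume = Q·S₀/V = (2040 × 813/1000)/426.0 = 3.893 kg BOD₅·m⁻³·d⁻¹.

L_v ≈ 3.89 kg BOD₅/(m³·d)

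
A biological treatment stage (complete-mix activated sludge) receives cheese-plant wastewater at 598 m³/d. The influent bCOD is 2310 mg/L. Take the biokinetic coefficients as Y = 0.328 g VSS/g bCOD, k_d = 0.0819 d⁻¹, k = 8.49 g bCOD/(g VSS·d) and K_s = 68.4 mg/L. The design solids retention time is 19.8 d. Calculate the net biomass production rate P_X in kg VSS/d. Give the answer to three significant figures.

For a completely mixed reactor with recycle the Lawrence–McCarty relation gives S = K_s·(1 + k_d·θ_c) / [θ_c·(Y·k − k_d) − 1] = 68.4 × (1 + 0.0819 × 19.8) / [19.8 × (0.328 × 8.49 − 0.0819) − 1] = 179.3 / 52.52 = 3.415 mg/L.
Correct the yield for decay: Y_obs = Y/(1 + k_d θ_c) = 0.328 / (1 + 0.0819 × 19.8) = 0.328 / 2.622 = 0.1251.
Q·(S₀ − S) = 598 × (2310 − 3.41) × 10⁻³ = 1379 kg/d removed.
Net biomass production P_X = Y_obs × Q·(S₀ − S) = 0.1251 × 1379 = 172.6 kg VSS/d.

P_X ≈ 173 kg VSS/d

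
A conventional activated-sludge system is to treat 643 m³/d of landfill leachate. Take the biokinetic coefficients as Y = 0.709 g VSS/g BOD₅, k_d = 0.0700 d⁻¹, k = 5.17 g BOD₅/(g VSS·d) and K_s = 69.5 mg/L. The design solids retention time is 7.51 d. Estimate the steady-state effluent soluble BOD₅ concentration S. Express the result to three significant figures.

S ≈ 4.08 mg/L

Effluent substrate depends only on kinetics and SRT: S = K_s(1 + k_d θ_c) / [θ_c(Yk − k_d) − 1] = 69.5 × (1 + 0.0700 × 7.51) / [7.51 × (0.709 × 5.17 − 0.0700) − 1] = 106.0 / 26.00 = 4.078 mg/L.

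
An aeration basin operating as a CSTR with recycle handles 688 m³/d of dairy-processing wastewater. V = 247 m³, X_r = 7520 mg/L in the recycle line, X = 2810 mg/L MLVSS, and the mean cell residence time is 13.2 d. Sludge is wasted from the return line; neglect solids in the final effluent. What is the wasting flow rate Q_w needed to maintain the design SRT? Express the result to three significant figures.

Wasting from the return line (neglecting effluent solids): Q_w = V·X / (θ_c·X_r) = 247.0 × 2810 / (13.2 × 7520) = 6.992 m³/d.

Q_w ≈ 6.99 m³/d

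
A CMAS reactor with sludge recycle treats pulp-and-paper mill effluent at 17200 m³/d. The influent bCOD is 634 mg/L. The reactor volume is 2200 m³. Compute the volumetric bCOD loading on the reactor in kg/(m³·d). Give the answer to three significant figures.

Volumetric loading L_v = Q·S₀ / V = 17200 × 634 g/m³ / 2200 m³ = 4957 g/(m³·d) = 4.957 kg bCOD/(m³·d).

L_v ≈ 4.96 kg bCOD/(m³·d)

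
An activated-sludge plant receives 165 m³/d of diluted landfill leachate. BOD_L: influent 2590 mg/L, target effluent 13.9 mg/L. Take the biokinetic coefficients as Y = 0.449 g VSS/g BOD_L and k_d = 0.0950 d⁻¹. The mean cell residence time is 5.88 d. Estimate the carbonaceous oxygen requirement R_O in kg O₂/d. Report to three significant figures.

Y_obs = Y / (1 + k_d θ_c) = 0.449 / (1 + 0.0950 × 5.88) = 0.449 / 1.559 = 0.2881.
ΔS = 2590 − 13.9 = 2576 mg/L, so the substrate removal rate is 165 × 2576/1000 = 425.1 kg BOD_L/d.
P_X = Y_obs·Q·(S₀ − S) = 0.2881 × 425.1 = 122.4 kg VSS/d.
Carbonaceous O₂ demand = substrate oxidised − cell-mass equivalent = 425.1 − 1.42 × 122.4 = 251.2 kg O₂/d.

R_O ≈ 251 kg O₂/d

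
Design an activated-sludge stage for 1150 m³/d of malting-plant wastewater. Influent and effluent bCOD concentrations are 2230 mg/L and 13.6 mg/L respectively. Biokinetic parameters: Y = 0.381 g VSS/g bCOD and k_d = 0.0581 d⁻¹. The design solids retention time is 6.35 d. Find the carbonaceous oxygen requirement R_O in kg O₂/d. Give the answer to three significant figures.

R_O ≈ 1540 kg O₂/d

Observed yield with endogenous decay: Y_obs = Y / (1 + k_d·θ_c) = 0.381 / (1 + 0.0581 × 6.35) = 0.381 / 1.369 = 0.2783 g VSS/g bCOD.
Mass of bCOD removed per day: Q(S₀ − S) = 1150 × 2216 g/m³ = 2549 kg/d.
Biomass synthesised: P_X = Y_obs × 2549 = 709.4 kg VSS/d.
R_O = Q·(S₀ − S) − 1.42·P_X = 2549 − 1.42 × 709.4 = 1542 kg O₂/d.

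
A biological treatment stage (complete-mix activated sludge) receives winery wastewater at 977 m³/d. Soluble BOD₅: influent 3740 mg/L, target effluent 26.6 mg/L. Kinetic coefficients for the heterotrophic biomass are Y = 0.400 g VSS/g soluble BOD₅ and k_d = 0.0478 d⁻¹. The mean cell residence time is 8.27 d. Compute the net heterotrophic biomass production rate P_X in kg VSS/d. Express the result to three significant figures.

P_X ≈ 1040 kg VSS/d

Correct the yield for decay: Y_obs = Y/(1 + k_d θ_c) = 0.400 / (1 + 0.0478 × 8.27) = 0.400 / 1.395 = 0.2867.
ΔS = 3740 − 26.6 = 3713 mg/L, so the substrate removal rate is 977 × 3713/1000 = 3628 kg soluble BOD₅/d.
Net biomass production P_X = Y_obs × Q·(S₀ − S) = 0.2867 × 3628 = 1040 kg VSS/d.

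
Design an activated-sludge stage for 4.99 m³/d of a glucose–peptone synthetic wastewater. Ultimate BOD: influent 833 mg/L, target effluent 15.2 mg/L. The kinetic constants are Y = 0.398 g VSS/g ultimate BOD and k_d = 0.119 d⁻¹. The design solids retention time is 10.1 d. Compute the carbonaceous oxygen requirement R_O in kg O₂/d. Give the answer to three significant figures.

R_O ≈ 3.03 kg O₂/d

Y_obs = Y / (1 + k_d θ_c) = 0.398 / (1 + 0.119 × 10.1) = 0.398 / 2.202 = 0.1808.
Q·(S₀ − S) = 4.99 × (833 − 15.2) × 10⁻³ = 4.081 kg/d removed.
Biomass synthesised: P_X = Y_obs × 4.081 = 0.7376 kg VSS/d.
R_O = Q·ΔS − 1.42 P_X = 4.081 − 1.047 = 3.033 kg O₂/d.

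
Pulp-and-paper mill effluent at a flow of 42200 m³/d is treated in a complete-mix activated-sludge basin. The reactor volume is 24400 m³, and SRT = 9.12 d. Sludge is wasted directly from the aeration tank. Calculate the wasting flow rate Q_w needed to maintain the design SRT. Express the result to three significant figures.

For wasting at MLVSS concentration, Q_w = V/θ_c = 24400/9.12 = 2675 m³/d.

Q_w ≈ 2680 m³/d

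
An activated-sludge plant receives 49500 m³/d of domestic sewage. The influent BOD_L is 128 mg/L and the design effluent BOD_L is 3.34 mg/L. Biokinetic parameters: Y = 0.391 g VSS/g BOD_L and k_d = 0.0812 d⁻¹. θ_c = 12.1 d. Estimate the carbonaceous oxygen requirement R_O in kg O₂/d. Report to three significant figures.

R_O ≈ 4440 kg O₂/d

The observed yield is Y_obs = Y/(1 + k_d·θ_c) = 0.391 / (1 + 0.0812 × 12.1) = 0.391 / 1.983 = 0.1972 g VSS per g BOD_L removed.
Q·(S₀ − S) = 49500 × (128 − 3.34) × 10⁻³ = 6171 kg/d removed.
P_X = Y_obs·Q·(S₀ − S) = 0.1972 × 6171 = 1217 kg VSS/d.
R_O = Q·ΔS − 1.42 P_X = 6171 − 1728 = 4443 kg O₂/d.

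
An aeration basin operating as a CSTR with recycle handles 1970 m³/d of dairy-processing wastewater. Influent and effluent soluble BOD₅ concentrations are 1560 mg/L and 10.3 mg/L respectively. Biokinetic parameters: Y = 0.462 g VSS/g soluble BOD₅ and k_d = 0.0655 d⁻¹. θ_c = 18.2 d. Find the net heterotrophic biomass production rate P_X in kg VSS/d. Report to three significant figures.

Correct the yield for decay: Y_obs = Y/(1 + k_d θ_c) = 0.462 / (1 + 0.0655 × 18.2) = 0.462 / 2.192 = 0.2108.
Q·(S₀ − S) = 1970 × (1560 − 10.3) × 10⁻³ = 3053 kg/d removed.
P_X = Y_obs · Q(S₀ − S) = 0.2108 × 3053 = 643.4 kg VSS/d.

P_X ≈ 643 kg VSS/d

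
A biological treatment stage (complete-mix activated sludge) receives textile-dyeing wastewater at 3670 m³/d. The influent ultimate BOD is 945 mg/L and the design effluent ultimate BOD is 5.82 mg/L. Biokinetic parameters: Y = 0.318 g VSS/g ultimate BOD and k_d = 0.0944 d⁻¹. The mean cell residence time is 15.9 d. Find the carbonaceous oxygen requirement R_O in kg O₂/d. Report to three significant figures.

The observed yield is Y_obs = Y/(1 + k_d·θ_c) = 0.318 / (1 + 0.0944 × 15.9) = 0.318 / 2.501 = 0.1272 g VSS per g ultimate BOD removed.
Substrate removed = Q·(S₀ − S) = 3670 m³/d × (945 − 5.82) g/m³ = 3.45×10^6 g/d = 3447 kg/d.
P_X = Y_obs·Q·(S₀ − S) = 0.1272 × 3447 = 438.3 kg VSS/d.
R_O = Q·ΔS − 1.42 P_X = 3447 − 622.3 = 2824 kg O₂/d.

R_O ≈ 2820 kg O₂/d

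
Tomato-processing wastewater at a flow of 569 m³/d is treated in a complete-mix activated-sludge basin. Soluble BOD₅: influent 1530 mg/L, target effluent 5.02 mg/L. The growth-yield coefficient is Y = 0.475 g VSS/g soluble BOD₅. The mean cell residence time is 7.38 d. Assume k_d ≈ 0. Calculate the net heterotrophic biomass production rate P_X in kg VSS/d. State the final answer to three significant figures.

P_X ≈ 412 kg VSS/d

No decay correction is needed, so Y_obs = Y = 0.475.
Q·(S₀ − S) = 569 × (1530 − 5.02) × 10⁻³ = 867.7 kg/d removed.
P_X = Y_obs · Q(S₀ − S) = 0.4750 × 867.7 = 412.2 kg VSS/d.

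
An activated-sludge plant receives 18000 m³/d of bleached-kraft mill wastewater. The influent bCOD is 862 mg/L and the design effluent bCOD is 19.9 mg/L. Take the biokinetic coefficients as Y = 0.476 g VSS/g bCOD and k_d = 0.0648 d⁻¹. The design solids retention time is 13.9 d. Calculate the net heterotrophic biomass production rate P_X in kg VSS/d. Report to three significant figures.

The observed yield is Y_obs = Y/(1 + k_d·θ_c) = 0.476 / (1 + 0.0648 × 13.9) = 0.476 / 1.901 = 0.2504 g VSS per g bCOD removed.
Substrate removed = Q·(S₀ − S) = 18000 m³/d × (862 − 19.9) g/m³ = 1.52×10^7 g/d = 15158 kg/d.
Biomass produced: P_X = Y_obs·Q·ΔS = 0.2504 × 15158 ≈ 3796 kg VSS/d.

P_X ≈ 3800 kg VSS/d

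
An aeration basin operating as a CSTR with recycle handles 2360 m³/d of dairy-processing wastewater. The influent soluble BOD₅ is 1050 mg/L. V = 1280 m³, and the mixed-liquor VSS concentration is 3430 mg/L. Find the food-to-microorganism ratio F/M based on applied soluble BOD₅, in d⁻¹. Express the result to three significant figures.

F/M = applied load / biomass = Q·S₀/(V·X) = 2360 × 1050 / (1280 × 3430) = 0.5644 d⁻¹.

F/M ≈ 0.564 d⁻¹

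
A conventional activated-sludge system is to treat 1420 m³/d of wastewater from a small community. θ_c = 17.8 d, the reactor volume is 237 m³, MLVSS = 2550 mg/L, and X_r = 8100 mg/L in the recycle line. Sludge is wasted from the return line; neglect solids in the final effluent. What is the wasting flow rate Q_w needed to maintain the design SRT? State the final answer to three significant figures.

Q_w = (V·X)/(θ_c X_r) = 237.0 × 2550 / (17.8 × 8100) = 4.192 m³/d.

Q_w ≈ 4.19 m³/d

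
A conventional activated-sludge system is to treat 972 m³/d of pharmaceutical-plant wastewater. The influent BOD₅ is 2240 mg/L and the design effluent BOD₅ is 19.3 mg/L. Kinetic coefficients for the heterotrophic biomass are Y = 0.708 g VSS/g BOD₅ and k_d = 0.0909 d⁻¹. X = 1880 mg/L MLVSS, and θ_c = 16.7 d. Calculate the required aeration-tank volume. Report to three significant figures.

V ≈ 5390 m³

Rearranging the biomass balance for a CMAS with decay, V = Y·Q·ΔS·θ_c / [X·(1+k_d θ_c)] = 0.708 × 972 × (2240 − 19.3) × 16.7 / [1880 × (1 + 0.0909 × 16.7)] = 2.55×10^7 / 4734 = 5391 m³.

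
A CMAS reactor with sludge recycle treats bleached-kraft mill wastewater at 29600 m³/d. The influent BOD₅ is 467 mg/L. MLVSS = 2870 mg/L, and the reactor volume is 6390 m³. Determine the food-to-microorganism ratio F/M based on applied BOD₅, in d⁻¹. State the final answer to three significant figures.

F/M ≈ 0.754 d⁻¹

F/M = applied load / biomass = Q·S₀/(V·X) = 29600 × 467 / (6390 × 2870) = 0.7537 d⁻¹.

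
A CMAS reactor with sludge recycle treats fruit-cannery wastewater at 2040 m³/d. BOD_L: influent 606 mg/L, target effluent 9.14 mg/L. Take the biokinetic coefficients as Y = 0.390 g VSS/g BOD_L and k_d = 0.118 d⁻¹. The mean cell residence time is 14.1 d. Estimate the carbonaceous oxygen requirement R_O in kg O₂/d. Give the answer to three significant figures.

R_O ≈ 964 kg O₂/d

Observed yield with endogenous decay: Y_obs = Y / (1 + k_d·θ_c) = 0.390 / (1 + 0.118 × 14.1) = 0.390 / 2.664 = 0.1464 g VSS/g BOD_L.
Q·(S₀ − S) = 2040 × (606 − 9.14) × 10⁻³ = 1218 kg/d removed.
Net sludge production P_X = 0.1464 × 1218 = 178.3 kg VSS/d.
Carbonaceous O₂ demand = substrate oxidised − cell-mass equivalent = 1218 − 1.42 × 178.3 = 964.5 kg O₂/d.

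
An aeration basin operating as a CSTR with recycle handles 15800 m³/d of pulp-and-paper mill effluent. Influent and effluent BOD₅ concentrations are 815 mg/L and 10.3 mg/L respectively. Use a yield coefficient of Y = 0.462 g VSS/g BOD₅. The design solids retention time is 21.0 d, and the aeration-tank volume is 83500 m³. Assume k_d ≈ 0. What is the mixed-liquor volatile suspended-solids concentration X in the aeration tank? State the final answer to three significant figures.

X = Y·Q·ΔS·θ_c / V = 0.462 × 15800 × (815 − 10.3) × 21.0 / 83500 = 1477 mg/L.

X ≈ 1480 mg/L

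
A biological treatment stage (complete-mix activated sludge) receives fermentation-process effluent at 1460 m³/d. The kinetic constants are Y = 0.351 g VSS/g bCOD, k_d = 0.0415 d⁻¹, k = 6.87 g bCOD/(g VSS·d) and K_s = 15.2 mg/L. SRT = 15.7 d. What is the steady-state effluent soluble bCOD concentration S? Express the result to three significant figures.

Effluent substrate depends only on kinetics and SRT: S = K_s(1 + k_d θ_c) / [θ_c(Yk − k_d) − 1] = 15.2 × (1 + 0.0415 × 15.7) / [15.7 × (0.351 × 6.87 − 0.0415) − 1] = 25.10 / 36.21 = 0.6933 mg/L.

S ≈ 0.693 mg/L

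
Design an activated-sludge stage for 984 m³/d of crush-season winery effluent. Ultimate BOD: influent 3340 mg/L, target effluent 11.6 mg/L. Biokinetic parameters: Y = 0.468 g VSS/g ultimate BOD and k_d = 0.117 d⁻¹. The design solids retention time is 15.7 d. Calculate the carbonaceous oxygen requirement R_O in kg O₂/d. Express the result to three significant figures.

R_O ≈ 2510 kg O₂/d

The observed yield is Y_obs = Y/(1 + k_d·θ_c) = 0.468 / (1 + 0.117 × 15.7) = 0.468 / 2.837 = 0.1650 g VSS per g ultimate BOD removed.
Q·(S₀ − S) = 984 × (3340 − 11.6) × 10⁻³ = 3275 kg/d removed.
Biomass synthesised: P_X = Y_obs × 3275 = 540.3 kg VSS/d.
R_O = Q·(S₀ − S) − 1.42·P_X = 3275 − 1.42 × 540.3 = 2508 kg O₂/d.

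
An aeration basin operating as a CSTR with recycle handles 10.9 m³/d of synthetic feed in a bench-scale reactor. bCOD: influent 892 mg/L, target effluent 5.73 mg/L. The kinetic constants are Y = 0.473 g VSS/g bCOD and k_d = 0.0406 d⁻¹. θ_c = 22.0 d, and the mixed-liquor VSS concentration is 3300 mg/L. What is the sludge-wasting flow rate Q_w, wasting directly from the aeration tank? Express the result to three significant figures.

Q_w ≈ 0.731 m³/d

Steady-state biomass mass balance: V·X·(1 + k_d·θ_c) = Y·Q·(S₀ − S)·θ_c, so V = 0.473 × 10.9 × (892 − 5.73) × 22.0 / [3300 × (1 + 0.0406 × 22.0)] = 1.01×10^5 / 6248 = 16.09 m³.
With mixed-liquor wasting, θ_c = V/Q_w, so Q_w = V/θ_c = 16.09/22.0 = 0.7314 m³/d.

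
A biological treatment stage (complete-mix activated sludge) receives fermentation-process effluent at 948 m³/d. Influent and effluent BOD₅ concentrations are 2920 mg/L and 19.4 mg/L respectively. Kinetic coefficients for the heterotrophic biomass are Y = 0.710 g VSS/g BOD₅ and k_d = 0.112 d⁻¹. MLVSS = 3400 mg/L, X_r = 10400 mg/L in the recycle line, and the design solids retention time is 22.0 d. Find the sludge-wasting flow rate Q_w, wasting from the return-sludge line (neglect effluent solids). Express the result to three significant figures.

Rearranging the biomass balance for a CMAS with decay, V = Y·Q·ΔS·θ_c / [X·(1+k_d θ_c)] = 0.710 × 948 × (2920 − 19.4) × 22.0 / [3400 × (1 + 0.112 × 22.0)] = 4.3×10^7 / 11778 = 3647 m³.
Wasting from the return line (neglecting effluent solids): Q_w = V·X / (θ_c·X_r) = 3647 × 3400 / (22.0 × 10400) = 54.19 m³/d.

Q_w ≈ 54.2 m³/d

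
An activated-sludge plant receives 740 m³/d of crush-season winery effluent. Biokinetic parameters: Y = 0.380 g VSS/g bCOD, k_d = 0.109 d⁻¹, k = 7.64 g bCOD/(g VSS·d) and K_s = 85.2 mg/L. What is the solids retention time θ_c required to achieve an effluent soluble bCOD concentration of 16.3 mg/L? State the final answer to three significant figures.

θ_c ≈ 2.80 d

From 1/θ_c = Y·k·S/(K_s + S) − k_d: Y·k·S/(K_s+S) = 0.380 × 7.64 × 16.3 / (85.2 + 16.3) = 0.4662 d⁻¹.
1/θ_c = 0.4662 − 0.109 = 0.3572 d⁻¹, so θ_c = 2.799 d.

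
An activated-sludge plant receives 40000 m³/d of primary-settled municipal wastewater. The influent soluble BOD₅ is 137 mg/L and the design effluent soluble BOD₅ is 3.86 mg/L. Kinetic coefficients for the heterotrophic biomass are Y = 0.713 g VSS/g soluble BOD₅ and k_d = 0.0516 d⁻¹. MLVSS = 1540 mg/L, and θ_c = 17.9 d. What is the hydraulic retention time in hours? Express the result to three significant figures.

τ ≈ 13.8 h

Rearranging the biomass balance for a CMAS with decay, V = Y·Q·ΔS·θ_c / [X·(1+k_d θ_c)] = 0.713 × 40000 × (137 − 3.86) × 17.9 / [1540 × (1 + 0.0516 × 17.9)] = 6.8×10^7 / 2962 = 22944 m³.
Hydraulic retention time τ = V/Q = 22944 / 40000 = 0.5736 d = 13.77 h.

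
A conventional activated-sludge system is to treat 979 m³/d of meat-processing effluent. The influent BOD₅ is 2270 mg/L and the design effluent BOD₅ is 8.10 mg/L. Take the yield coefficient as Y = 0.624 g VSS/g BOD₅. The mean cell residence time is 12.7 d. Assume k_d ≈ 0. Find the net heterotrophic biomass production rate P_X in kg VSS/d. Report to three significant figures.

Since k_d ≈ 0, Y_obs = Y = 0.624 g VSS/g BOD₅.
ΔS = 2270 − 8.10 = 2262 mg/L, so the substrate removal rate is 979 × 2262/1000 = 2214 kg BOD₅/d.
P_X = Y_obs · Q(S₀ − S) = 0.6240 × 2214 = 1382 kg VSS/d.

P_X ≈ 1380 kg VSS/d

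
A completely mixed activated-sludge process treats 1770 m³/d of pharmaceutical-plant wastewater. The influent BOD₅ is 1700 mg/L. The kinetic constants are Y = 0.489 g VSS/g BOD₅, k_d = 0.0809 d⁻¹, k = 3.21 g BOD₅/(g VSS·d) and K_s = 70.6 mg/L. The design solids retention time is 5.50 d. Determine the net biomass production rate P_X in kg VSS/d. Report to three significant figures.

Effluent substrate depends only on kinetics and SRT: S = K_s(1 + k_d θ_c) / [θ_c(Yk − k_d) − 1] = 70.6 × (1 + 0.0809 × 5.50) / [5.50 × (0.489 × 3.21 − 0.0809) − 1] = 102.0 / 7.188 = 14.19 mg/L.
Observed yield with endogenous decay: Y_obs = Y / (1 + k_d·θ_c) = 0.489 / (1 + 0.0809 × 5.50) = 0.489 / 1.445 = 0.3384 g VSS/g BOD₅.
Mass of BOD₅ removed per day: Q(S₀ − S) = 1770 × 1686 g/m³ = 2984 kg/d.
Biomass produced: P_X = Y_obs·Q·ΔS = 0.3384 × 2984 ≈ 1010 kg VSS/d.

P_X ≈ 1010 kg VSS/d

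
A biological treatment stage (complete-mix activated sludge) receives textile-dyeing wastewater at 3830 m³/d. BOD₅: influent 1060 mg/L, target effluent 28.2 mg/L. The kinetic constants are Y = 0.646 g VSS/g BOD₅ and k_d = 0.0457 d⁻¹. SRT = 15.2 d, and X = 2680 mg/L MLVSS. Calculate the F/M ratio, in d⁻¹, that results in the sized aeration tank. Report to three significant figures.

F/M ≈ 0.177 d⁻¹

From the SRT design equation V = Y Q (S₀−S) θ_c / [X (1 + k_d θ_c)] = 0.646 × 3830 × (1060 − 28.2) × 15.2 / [2680 × (1 + 0.0457 × 15.2)] = 3.88×10^7 / 4542 = 8544 m³.
Food-to-microorganism ratio F/M = Q S₀ / (V X) = 3830 × 1060 / (8544 × 2680) = 0.1773 d⁻¹.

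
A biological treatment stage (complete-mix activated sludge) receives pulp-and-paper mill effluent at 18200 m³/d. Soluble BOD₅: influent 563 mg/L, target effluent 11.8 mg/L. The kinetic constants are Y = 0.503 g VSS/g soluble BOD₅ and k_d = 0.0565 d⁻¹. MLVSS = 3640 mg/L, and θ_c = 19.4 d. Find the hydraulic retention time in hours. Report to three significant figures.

Steady-state biomass mass balance: V·X·(1 + k_d·θ_c) = Y·Q·(S₀ − S)·θ_c, so V = 0.503 × 18200 × (563 − 11.8) × 19.4 / [3640 × (1 + 0.0565 × 19.4)] = 9.79×10^7 / 7630 = 12830 m³.
τ = V/Q = 12830/18200 = 0.7050 d, or 16.92 h.

τ ≈ 16.9 h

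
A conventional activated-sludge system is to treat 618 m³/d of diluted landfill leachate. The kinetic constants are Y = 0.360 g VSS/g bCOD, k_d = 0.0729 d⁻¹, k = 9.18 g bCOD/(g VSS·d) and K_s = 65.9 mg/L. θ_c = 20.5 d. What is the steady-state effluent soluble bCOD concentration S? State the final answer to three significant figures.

S ≈ 2.52 mg/L

From the Monod/SRT balance for a CMAS, S = K_s·(1+k_d θ_c)/[θ_c·(Y k − k_d) − 1] = 65.9 × (1 + 0.0729 × 20.5) / [20.5 × (0.360 × 9.18 − 0.0729) − 1] = 164.4 / 65.25 = 2.519 mg/L.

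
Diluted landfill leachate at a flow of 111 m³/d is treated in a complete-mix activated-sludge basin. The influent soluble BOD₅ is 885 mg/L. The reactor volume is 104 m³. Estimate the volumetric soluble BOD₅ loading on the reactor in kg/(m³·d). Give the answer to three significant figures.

Applied soluble BOD₅ load per unit volume = Q·S₀/V = (111 × 885/1000)/104.0 = 0.9446 kg soluble BOD₅·m⁻³·d⁻¹.

L_v ≈ 0.945 kg soluble BOD₅/(m³·d)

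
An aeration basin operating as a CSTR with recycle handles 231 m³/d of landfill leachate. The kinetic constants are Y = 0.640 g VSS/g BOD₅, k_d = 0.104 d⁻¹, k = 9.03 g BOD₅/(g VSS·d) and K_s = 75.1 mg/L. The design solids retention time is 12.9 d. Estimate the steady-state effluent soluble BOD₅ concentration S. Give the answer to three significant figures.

S ≈ 2.44 mg/L

From the Monod/SRT balance for a CMAS, S = K_s·(1+k_d θ_c)/[θ_c·(Y k − k_d) − 1] = 75.1 × (1 + 0.104 × 12.9) / [12.9 × (0.640 × 9.03 − 0.104) − 1] = 175.9 / 72.21 = 2.435 mg/L.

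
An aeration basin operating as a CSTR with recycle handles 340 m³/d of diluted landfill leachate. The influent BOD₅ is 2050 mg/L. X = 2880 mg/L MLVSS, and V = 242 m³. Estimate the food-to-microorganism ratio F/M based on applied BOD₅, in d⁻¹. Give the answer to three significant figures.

F/M = applied load / biomass = Q·S₀/(V·X) = 340 × 2050 / (242.0 × 2880) = 1.000 d⁻¹.

F/M ≈ 1.00 d⁻¹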